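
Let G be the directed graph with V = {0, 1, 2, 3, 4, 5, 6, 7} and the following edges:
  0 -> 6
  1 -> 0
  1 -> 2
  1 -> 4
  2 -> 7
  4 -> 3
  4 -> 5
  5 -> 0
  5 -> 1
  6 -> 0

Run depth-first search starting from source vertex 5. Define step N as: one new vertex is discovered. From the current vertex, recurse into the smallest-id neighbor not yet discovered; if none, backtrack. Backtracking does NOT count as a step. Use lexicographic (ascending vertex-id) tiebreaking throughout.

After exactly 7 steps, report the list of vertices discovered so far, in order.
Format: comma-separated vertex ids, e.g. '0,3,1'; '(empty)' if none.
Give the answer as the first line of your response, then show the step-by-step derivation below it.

5,0,6,1,2,7,4

step 1: discover 5; path=5; order=5
step 2: discover 0; path=5>0; order=5,0
step 3: discover 6; path=5>0>6; order=5,0,6
step 4: discover 1; path=5>1; order=5,0,6,1
step 5: discover 2; path=5>1>2; order=5,0,6,1,2
step 6: discover 7; path=5>1>2>7; order=5,0,6,1,2,7
step 7: discover 4; path=5>1>4; order=5,0,6,1,2,7,4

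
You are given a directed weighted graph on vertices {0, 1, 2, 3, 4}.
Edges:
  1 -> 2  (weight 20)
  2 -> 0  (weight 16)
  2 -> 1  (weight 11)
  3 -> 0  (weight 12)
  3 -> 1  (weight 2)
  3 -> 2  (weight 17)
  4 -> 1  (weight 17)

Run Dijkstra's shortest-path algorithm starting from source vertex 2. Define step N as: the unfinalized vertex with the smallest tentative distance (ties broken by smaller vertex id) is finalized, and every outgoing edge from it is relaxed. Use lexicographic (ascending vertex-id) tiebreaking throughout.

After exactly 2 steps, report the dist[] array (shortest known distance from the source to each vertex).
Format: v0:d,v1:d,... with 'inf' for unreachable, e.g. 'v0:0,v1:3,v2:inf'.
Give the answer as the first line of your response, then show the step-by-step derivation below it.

v0:16,v1:11,v2:0,v3:inf,v4:inf

step 1: dist = v0:16,v1:11,v2:0,v3:inf,v4:inf
step 2: dist = v0:16,v1:11,v2:0,v3:inf,v4:inf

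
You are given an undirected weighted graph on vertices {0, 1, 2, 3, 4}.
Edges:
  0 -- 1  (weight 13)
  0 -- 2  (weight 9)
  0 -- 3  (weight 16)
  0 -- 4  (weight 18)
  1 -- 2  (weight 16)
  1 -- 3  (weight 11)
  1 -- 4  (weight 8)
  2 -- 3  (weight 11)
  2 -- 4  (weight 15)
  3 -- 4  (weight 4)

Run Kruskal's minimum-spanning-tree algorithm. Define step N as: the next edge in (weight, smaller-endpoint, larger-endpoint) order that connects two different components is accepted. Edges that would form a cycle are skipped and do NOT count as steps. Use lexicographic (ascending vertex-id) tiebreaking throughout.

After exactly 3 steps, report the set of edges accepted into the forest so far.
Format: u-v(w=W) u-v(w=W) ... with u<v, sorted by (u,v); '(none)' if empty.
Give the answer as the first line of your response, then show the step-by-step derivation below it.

0-2(w=9) 1-4(w=8) 3-4(w=4)

step 1: add edge 3-4 (w=4); MST = {3-4(w=4)}
step 2: add edge 1-4 (w=8); MST = {1-4(w=8) 3-4(w=4)}
step 3: add edge 0-2 (w=9); MST = {0-2(w=9) 1-4(w=8) 3-4(w=4)}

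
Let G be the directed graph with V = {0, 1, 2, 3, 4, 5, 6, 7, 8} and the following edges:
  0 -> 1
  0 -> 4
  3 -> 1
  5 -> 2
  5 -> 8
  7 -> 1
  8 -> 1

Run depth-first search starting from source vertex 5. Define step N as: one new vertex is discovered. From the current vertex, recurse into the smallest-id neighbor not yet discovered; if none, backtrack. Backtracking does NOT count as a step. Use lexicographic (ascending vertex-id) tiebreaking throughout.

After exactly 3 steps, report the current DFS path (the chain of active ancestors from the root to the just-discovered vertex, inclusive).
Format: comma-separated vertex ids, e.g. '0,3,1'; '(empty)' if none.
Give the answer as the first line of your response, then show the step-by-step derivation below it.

5,8

step 1: discover 5; path=5; order=5
step 2: discover 2; path=5>2; order=5,2
step 3: discover 8; path=5>8; order=5,2,8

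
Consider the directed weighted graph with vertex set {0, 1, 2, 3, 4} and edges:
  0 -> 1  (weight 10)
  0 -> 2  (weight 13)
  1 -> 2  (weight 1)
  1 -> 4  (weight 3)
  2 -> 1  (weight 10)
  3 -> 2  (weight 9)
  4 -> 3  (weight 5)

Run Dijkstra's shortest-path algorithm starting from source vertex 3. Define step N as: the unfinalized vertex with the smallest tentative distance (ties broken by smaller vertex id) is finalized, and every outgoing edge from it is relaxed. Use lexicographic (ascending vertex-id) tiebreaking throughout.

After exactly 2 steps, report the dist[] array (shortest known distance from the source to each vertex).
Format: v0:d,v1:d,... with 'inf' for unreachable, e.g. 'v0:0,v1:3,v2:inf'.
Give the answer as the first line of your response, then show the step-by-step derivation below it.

v0:inf,v1:19,v2:9,v3:0,v4:inf

step 1: dist = v0:inf,v1:inf,v2:9,v3:0,v4:inf
step 2: dist = v0:inf,v1:19,v2:9,v3:0,v4:inf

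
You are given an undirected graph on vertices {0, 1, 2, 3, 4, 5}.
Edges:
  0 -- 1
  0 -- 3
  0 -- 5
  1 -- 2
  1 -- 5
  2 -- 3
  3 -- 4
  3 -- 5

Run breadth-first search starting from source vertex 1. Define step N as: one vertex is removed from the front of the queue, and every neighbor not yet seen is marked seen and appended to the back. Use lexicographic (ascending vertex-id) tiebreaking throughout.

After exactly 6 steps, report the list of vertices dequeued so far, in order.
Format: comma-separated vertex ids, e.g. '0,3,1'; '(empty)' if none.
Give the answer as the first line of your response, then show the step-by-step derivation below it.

1,0,2,5,3,4

step 1: dequeue 1; queue=[0,2,5]; order=1
step 2: dequeue 0; queue=[2,5,3]; order=1,0
step 3: dequeue 2; queue=[5,3]; order=1,0,2
step 4: dequeue 5; queue=[3]; order=1,0,2,5
step 5: dequeue 3; queue=[4]; order=1,0,2,5,3
step 6: dequeue 4; queue=[(empty)]; order=1,0,2,5,3,4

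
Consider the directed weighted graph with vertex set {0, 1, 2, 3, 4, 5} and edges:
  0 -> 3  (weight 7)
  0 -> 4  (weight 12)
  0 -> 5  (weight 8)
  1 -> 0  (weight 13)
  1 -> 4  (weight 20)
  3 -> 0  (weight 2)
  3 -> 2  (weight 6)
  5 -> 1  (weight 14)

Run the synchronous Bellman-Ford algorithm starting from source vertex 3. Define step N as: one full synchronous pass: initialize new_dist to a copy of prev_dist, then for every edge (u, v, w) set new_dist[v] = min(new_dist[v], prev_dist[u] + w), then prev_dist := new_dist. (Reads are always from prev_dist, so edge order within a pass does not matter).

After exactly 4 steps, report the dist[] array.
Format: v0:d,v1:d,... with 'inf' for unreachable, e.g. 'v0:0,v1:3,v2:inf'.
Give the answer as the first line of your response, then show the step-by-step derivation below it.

v0:2,v1:24,v2:6,v3:0,v4:14,v5:10

step 1: dist = v0:2,v1:inf,v2:6,v3:0,v4:inf,v5:inf
step 2: dist = v0:2,v1:inf,v2:6,v3:0,v4:14,v5:10
step 3: dist = v0:2,v1:24,v2:6,v3:0,v4:14,v5:10
step 4: dist = v0:2,v1:24,v2:6,v3:0,v4:14,v5:10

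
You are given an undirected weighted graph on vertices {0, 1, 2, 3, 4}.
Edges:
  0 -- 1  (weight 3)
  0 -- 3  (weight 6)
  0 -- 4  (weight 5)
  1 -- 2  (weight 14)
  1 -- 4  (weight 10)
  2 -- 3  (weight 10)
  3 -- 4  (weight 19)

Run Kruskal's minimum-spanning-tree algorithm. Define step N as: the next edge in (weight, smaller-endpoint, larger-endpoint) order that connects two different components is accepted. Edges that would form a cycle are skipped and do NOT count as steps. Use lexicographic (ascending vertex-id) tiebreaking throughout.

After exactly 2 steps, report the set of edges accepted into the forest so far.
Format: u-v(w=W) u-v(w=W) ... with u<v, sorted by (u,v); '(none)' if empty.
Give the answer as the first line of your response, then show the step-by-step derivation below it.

0-1(w=3) 0-4(w=5)

step 1: add edge 0-1 (w=3); MST = {0-1(w=3)}
step 2: add edge 0-4 (w=5); MST = {0-1(w=3) 0-4(w=5)}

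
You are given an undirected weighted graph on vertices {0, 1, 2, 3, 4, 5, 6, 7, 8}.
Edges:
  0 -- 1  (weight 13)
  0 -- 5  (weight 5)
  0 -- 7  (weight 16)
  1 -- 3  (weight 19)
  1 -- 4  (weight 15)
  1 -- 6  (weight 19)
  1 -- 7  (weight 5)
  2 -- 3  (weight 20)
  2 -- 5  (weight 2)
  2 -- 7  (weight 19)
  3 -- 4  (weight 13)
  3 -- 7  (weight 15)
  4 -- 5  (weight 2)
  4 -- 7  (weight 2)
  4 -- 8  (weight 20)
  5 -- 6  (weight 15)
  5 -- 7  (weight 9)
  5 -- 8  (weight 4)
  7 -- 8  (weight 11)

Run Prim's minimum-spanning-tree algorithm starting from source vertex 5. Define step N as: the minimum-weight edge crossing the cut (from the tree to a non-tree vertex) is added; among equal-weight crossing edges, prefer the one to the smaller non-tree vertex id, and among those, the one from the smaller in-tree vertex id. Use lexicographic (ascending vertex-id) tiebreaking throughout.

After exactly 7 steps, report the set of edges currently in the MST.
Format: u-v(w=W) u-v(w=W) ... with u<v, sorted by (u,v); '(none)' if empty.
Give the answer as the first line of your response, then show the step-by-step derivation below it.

0-5(w=5) 1-7(w=5) 2-5(w=2) 3-4(w=13) 4-5(w=2) 4-7(w=2) 5-8(w=4)

step 1: add edge 2-5 (w=2); MST = {2-5(w=2)}
step 2: add edge 4-5 (w=2); MST = {2-5(w=2) 4-5(w=2)}
step 3: add edge 4-7 (w=2); MST = {2-5(w=2) 4-5(w=2) 4-7(w=2)}
step 4: add edge 5-8 (w=4); MST = {2-5(w=2) 4-5(w=2) 4-7(w=2) 5-8(w=4)}
step 5: add edge 0-5 (w=5); MST = {0-5(w=5) 2-5(w=2) 4-5(w=2) 4-7(w=2) 5-8(w=4)}
step 6: add edge 1-7 (w=5); MST = {0-5(w=5) 1-7(w=5) 2-5(w=2) 4-5(w=2) 4-7(w=2) 5-8(w=4)}
step 7: add edge 3-4 (w=13); MST = {0-5(w=5) 1-7(w=5) 2-5(w=2) 3-4(w=13) 4-5(w=2) 4-7(w=2) 5-8(w=4)}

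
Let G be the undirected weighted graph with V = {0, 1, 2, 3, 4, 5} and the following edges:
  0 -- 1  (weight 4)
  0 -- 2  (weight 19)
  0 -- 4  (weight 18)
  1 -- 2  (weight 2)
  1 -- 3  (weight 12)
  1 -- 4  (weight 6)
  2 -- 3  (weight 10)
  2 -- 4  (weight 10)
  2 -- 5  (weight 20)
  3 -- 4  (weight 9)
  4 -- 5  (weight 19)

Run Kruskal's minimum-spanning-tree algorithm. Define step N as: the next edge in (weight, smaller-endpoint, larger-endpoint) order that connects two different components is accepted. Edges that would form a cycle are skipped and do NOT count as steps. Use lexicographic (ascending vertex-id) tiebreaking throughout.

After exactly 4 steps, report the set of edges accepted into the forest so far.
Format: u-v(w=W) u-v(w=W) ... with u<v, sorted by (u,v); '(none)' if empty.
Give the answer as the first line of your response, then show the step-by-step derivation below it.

0-1(w=4) 1-2(w=2) 1-4(w=6) 3-4(w=9)

step 1: add edge 1-2 (w=2); MST = {1-2(w=2)}
step 2: add edge 0-1 (w=4); MST = {0-1(w=4) 1-2(w=2)}
step 3: add edge 1-4 (w=6); MST = {0-1(w=4) 1-2(w=2) 1-4(w=6)}
step 4: add edge 3-4 (w=9); MST = {0-1(w=4) 1-2(w=2) 1-4(w=6) 3-4(w=9)}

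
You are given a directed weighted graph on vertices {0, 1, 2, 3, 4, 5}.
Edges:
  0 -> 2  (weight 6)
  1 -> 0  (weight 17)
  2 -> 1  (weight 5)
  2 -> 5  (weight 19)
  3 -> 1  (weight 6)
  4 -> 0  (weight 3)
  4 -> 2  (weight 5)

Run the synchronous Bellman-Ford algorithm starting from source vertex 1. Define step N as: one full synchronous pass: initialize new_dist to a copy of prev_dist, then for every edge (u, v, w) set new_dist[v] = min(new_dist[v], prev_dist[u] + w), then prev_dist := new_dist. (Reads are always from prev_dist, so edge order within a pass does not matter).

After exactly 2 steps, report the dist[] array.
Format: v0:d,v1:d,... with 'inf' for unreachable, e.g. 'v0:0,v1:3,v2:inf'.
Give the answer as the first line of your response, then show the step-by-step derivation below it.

v0:17,v1:0,v2:23,v3:inf,v4:inf,v5:inf

step 1: dist = v0:17,v1:0,v2:inf,v3:inf,v4:inf,v5:inf
step 2: dist = v0:17,v1:0,v2:23,v3:inf,v4:inf,v5:inf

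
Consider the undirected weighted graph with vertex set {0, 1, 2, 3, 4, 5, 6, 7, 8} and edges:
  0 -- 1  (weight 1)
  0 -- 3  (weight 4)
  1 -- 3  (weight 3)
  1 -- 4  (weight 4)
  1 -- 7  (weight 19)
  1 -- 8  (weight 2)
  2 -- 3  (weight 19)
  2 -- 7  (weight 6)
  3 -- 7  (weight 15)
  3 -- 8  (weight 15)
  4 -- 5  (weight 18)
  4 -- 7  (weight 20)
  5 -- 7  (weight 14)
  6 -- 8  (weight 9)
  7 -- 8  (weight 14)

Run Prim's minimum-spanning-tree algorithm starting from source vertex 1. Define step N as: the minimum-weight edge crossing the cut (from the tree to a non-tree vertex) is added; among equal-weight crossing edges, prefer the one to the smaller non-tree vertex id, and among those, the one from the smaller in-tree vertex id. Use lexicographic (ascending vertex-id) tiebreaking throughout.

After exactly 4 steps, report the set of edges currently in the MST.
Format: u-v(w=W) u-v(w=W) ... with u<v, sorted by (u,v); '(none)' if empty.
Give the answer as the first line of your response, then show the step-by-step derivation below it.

0-1(w=1) 1-3(w=3) 1-4(w=4) 1-8(w=2)

step 1: add edge 0-1 (w=1); MST = {0-1(w=1)}
step 2: add edge 1-8 (w=2); MST = {0-1(w=1) 1-8(w=2)}
step 3: add edge 1-3 (w=3); MST = {0-1(w=1) 1-3(w=3) 1-8(w=2)}
step 4: add edge 1-4 (w=4); MST = {0-1(w=1) 1-3(w=3) 1-4(w=4) 1-8(w=2)}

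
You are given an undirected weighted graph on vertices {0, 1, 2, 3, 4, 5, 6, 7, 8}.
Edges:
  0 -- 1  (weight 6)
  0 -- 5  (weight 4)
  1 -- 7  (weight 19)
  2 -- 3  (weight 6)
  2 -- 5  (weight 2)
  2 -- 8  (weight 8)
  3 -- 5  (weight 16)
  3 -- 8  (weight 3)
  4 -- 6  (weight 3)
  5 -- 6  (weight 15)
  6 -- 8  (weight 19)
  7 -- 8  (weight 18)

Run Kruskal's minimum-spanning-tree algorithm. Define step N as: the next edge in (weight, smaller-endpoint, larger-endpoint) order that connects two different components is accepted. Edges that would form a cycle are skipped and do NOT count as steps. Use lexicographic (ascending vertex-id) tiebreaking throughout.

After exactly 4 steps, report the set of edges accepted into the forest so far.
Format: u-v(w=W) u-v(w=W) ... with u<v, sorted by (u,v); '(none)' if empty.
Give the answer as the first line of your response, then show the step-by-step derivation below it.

0-5(w=4) 2-5(w=2) 3-8(w=3) 4-6(w=3)

step 1: add edge 2-5 (w=2); MST = {2-5(w=2)}
step 2: add edge 3-8 (w=3); MST = {2-5(w=2) 3-8(w=3)}
step 3: add edge 4-6 (w=3); MST = {2-5(w=2) 3-8(w=3) 4-6(w=3)}
step 4: add edge 0-5 (w=4); MST = {0-5(w=4) 2-5(w=2) 3-8(w=3) 4-6(w=3)}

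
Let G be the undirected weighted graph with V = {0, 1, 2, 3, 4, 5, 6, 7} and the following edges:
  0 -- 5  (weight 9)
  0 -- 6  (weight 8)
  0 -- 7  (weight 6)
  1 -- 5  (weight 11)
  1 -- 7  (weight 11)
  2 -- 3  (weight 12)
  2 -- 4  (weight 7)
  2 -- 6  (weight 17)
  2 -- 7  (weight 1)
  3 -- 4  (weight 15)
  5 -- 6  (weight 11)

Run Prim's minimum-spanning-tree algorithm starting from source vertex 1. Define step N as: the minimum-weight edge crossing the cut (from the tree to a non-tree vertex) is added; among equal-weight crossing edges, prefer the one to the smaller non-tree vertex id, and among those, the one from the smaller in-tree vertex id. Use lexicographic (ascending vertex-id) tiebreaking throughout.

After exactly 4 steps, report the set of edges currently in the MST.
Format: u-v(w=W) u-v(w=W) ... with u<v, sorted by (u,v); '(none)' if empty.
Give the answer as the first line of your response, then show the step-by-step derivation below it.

0-5(w=9) 0-7(w=6) 1-5(w=11) 2-7(w=1)

step 1: add edge 1-5 (w=11); MST = {1-5(w=11)}
step 2: add edge 0-5 (w=9); MST = {0-5(w=9) 1-5(w=11)}
step 3: add edge 0-7 (w=6); MST = {0-5(w=9) 0-7(w=6) 1-5(w=11)}
step 4: add edge 2-7 (w=1); MST = {0-5(w=9) 0-7(w=6) 1-5(w=11) 2-7(w=1)}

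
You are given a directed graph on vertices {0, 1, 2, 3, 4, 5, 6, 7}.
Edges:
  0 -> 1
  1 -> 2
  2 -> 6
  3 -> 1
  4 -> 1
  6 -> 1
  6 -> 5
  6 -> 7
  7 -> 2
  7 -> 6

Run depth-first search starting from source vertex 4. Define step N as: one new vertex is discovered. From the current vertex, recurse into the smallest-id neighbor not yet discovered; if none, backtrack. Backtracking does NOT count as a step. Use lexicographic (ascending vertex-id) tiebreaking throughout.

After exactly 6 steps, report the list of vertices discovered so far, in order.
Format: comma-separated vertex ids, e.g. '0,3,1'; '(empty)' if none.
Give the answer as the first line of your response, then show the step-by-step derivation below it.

4,1,2,6,5,7

step 1: discover 4; path=4; order=4
step 2: discover 1; path=4>1; order=4,1
step 3: discover 2; path=4>1>2; order=4,1,2
step 4: discover 6; path=4>1>2>6; order=4,1,2,6
step 5: discover 5; path=4>1>2>6>5; order=4,1,2,6,5
step 6: discover 7; path=4>1>2>6>7; order=4,1,2,6,5,7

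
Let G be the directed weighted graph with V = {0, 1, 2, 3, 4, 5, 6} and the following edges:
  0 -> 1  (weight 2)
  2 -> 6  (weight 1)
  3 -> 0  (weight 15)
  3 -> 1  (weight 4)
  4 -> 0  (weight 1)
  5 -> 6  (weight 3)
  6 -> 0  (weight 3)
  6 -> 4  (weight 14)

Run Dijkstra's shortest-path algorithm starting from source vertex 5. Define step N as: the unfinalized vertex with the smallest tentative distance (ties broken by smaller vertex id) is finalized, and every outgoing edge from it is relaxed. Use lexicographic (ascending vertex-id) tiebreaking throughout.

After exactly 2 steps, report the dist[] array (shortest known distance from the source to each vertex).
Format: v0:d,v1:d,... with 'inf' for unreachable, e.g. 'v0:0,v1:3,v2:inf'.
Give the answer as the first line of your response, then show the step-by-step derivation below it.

v0:6,v1:inf,v2:inf,v3:inf,v4:17,v5:0,v6:3

step 1: dist = v0:inf,v1:inf,v2:inf,v3:inf,v4:inf,v5:0,v6:3
step 2: dist = v0:6,v1:inf,v2:inf,v3:inf,v4:17,v5:0,v6:3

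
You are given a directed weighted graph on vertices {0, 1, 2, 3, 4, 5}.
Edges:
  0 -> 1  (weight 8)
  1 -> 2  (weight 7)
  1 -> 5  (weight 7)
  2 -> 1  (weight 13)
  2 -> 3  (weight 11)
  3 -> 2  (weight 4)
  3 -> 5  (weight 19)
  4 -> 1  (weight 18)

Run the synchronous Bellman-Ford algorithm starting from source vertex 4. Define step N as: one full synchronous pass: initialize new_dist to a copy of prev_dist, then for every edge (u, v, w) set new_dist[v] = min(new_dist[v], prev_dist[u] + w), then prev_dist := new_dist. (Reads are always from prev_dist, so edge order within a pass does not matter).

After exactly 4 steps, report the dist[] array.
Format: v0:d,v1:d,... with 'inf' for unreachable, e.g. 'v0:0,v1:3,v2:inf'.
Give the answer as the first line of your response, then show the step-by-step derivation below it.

v0:inf,v1:18,v2:25,v3:36,v4:0,v5:25

step 1: dist = v0:inf,v1:18,v2:inf,v3:inf,v4:0,v5:inf
step 2: dist = v0:inf,v1:18,v2:25,v3:inf,v4:0,v5:25
step 3: dist = v0:inf,v1:18,v2:25,v3:36,v4:0,v5:25
step 4: dist = v0:inf,v1:18,v2:25,v3:36,v4:0,v5:25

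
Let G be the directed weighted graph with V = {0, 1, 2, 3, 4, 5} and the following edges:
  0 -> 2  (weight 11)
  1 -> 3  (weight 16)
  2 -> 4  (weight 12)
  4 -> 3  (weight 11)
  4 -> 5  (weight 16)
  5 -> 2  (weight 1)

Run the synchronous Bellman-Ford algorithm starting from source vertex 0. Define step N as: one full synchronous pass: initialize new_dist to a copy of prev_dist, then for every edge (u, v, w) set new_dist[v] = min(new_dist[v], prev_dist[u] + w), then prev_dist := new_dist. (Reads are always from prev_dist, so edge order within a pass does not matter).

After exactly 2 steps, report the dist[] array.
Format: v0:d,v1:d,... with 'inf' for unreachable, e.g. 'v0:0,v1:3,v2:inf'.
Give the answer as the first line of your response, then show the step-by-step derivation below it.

v0:0,v1:inf,v2:11,v3:inf,v4:23,v5:inf

step 1: dist = v0:0,v1:inf,v2:11,v3:inf,v4:inf,v5:inf
step 2: dist = v0:0,v1:inf,v2:11,v3:inf,v4:23,v5:inf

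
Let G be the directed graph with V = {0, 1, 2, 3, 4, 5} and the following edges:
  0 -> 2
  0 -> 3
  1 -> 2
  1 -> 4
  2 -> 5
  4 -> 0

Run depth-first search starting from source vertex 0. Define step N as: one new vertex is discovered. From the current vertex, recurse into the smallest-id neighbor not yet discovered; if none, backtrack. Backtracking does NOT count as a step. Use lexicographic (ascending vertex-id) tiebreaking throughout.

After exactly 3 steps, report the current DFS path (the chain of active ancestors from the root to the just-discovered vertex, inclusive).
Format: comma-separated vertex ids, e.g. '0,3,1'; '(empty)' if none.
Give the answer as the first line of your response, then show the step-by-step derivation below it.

0,2,5

step 1: discover 0; path=0; order=0
step 2: discover 2; path=0>2; order=0,2
step 3: discover 5; path=0>2>5; order=0,2,5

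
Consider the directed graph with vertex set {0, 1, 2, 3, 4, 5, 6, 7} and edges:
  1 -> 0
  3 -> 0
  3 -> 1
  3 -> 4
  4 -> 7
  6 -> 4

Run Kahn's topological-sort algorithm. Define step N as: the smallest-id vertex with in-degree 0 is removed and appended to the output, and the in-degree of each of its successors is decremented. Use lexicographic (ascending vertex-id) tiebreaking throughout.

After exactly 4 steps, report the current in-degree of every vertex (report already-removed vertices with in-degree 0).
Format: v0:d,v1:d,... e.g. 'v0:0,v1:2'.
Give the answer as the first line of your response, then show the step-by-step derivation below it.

v0:0,v1:0,v2:0,v3:0,v4:1,v5:0,v6:0,v7:1

step 1: output 2; order=[2]; indeg=(2,1,0,0,2,0,0,1)
step 2: output 3; order=[2,3]; indeg=(1,0,0,0,1,0,0,1)
step 3: output 1; order=[2,3,1]; indeg=(0,0,0,0,1,0,0,1)
step 4: output 0; order=[2,3,1,0]; indeg=(0,0,0,0,1,0,0,1)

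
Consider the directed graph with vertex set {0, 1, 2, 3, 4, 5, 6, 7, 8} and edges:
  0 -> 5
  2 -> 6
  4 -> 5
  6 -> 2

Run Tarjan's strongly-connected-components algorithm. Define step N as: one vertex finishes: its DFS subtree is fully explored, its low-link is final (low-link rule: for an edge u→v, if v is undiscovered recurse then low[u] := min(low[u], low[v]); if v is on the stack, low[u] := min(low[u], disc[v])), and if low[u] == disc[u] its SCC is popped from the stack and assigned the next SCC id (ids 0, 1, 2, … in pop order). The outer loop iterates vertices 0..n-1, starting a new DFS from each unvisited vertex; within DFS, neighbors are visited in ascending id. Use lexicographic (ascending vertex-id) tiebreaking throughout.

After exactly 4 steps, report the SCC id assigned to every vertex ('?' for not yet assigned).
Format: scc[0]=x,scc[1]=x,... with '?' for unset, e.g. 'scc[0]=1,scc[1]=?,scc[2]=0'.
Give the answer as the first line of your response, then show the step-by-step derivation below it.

scc[0]=1,scc[1]=2,scc[2]=?,scc[3]=?,scc[4]=?,scc[5]=0,scc[6]=?,scc[7]=?,scc[8]=?

step 1: low=(low[0]=0,low[1]=?,low[2]=?,low[3]=?,low[4]=?,low[5]=1,low[6]=?,low[7]=?,low[8]=?); scc=(scc[0]=?,scc[1]=?,scc[2]=?,scc[3]=?,scc[4]=?,scc[5]=0,scc[6]=?,scc[7]=?,scc[8]=?)
step 2: low=(low[0]=0,low[1]=?,low[2]=?,low[3]=?,low[4]=?,low[5]=1,low[6]=?,low[7]=?,low[8]=?); scc=(scc[0]=1,scc[1]=?,scc[2]=?,scc[3]=?,scc[4]=?,scc[5]=0,scc[6]=?,scc[7]=?,scc[8]=?)
step 3: low=(low[0]=0,low[1]=2,low[2]=?,low[3]=?,low[4]=?,low[5]=1,low[6]=?,low[7]=?,low[8]=?); scc=(scc[0]=1,scc[1]=2,scc[2]=?,scc[3]=?,scc[4]=?,scc[5]=0,scc[6]=?,scc[7]=?,scc[8]=?)
step 4: low=(low[0]=0,low[1]=2,low[2]=3,low[3]=?,low[4]=?,low[5]=1,low[6]=3,low[7]=?,low[8]=?); scc=(scc[0]=1,scc[1]=2,scc[2]=?,scc[3]=?,scc[4]=?,scc[5]=0,scc[6]=?,scc[7]=?,scc[8]=?)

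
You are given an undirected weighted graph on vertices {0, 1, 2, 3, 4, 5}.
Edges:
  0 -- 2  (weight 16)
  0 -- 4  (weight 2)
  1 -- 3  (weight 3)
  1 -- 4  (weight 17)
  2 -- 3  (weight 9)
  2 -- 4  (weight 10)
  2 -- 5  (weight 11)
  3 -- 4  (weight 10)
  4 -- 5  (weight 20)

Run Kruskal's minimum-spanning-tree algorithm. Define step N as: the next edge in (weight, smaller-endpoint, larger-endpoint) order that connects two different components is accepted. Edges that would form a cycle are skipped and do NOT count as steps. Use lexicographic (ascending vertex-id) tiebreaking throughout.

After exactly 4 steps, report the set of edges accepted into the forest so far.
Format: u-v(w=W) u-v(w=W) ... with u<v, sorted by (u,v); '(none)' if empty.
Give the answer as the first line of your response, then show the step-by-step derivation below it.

0-4(w=2) 1-3(w=3) 2-3(w=9) 2-4(w=10)

step 1: add edge 0-4 (w=2); MST = {0-4(w=2)}
step 2: add edge 1-3 (w=3); MST = {0-4(w=2) 1-3(w=3)}
step 3: add edge 2-3 (w=9); MST = {0-4(w=2) 1-3(w=3) 2-3(w=9)}
step 4: add edge 2-4 (w=10); MST = {0-4(w=2) 1-3(w=3) 2-3(w=9) 2-4(w=10)}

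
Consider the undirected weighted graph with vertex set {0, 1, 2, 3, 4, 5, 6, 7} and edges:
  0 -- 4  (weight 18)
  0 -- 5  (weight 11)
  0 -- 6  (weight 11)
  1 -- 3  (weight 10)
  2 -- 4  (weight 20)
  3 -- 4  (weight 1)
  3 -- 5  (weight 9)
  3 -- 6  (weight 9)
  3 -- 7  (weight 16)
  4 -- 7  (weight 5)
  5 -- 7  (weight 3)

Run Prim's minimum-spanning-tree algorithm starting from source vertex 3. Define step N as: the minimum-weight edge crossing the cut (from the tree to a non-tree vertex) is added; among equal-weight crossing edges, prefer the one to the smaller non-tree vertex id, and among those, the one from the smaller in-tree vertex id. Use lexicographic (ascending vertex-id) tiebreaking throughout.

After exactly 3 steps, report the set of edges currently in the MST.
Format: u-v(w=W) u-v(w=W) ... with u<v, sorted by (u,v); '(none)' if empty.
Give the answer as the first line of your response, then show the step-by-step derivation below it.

3-4(w=1) 4-7(w=5) 5-7(w=3)

step 1: add edge 3-4 (w=1); MST = {3-4(w=1)}
step 2: add edge 4-7 (w=5); MST = {3-4(w=1) 4-7(w=5)}
step 3: add edge 5-7 (w=3); MST = {3-4(w=1) 4-7(w=5) 5-7(w=3)}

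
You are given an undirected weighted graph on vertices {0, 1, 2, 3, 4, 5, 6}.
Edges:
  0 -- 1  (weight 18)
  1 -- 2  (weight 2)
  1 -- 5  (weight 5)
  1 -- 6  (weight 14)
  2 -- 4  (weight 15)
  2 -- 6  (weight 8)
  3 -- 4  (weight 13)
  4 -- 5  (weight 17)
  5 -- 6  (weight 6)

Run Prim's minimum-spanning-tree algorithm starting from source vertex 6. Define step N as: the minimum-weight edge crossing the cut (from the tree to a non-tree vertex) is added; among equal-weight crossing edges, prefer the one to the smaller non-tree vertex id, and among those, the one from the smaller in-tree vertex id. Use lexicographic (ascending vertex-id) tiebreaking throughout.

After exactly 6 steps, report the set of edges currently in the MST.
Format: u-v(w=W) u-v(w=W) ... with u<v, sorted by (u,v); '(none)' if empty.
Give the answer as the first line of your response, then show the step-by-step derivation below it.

0-1(w=18) 1-2(w=2) 1-5(w=5) 2-4(w=15) 3-4(w=13) 5-6(w=6)

step 1: add edge 5-6 (w=6); MST = {5-6(w=6)}
step 2: add edge 1-5 (w=5); MST = {1-5(w=5) 5-6(w=6)}
step 3: add edge 1-2 (w=2); MST = {1-2(w=2) 1-5(w=5) 5-6(w=6)}
step 4: add edge 2-4 (w=15); MST = {1-2(w=2) 1-5(w=5) 2-4(w=15) 5-6(w=6)}
step 5: add edge 3-4 (w=13); MST = {1-2(w=2) 1-5(w=5) 2-4(w=15) 3-4(w=13) 5-6(w=6)}
step 6: add edge 0-1 (w=18); MST = {0-1(w=18) 1-2(w=2) 1-5(w=5) 2-4(w=15) 3-4(w=13) 5-6(w=6)}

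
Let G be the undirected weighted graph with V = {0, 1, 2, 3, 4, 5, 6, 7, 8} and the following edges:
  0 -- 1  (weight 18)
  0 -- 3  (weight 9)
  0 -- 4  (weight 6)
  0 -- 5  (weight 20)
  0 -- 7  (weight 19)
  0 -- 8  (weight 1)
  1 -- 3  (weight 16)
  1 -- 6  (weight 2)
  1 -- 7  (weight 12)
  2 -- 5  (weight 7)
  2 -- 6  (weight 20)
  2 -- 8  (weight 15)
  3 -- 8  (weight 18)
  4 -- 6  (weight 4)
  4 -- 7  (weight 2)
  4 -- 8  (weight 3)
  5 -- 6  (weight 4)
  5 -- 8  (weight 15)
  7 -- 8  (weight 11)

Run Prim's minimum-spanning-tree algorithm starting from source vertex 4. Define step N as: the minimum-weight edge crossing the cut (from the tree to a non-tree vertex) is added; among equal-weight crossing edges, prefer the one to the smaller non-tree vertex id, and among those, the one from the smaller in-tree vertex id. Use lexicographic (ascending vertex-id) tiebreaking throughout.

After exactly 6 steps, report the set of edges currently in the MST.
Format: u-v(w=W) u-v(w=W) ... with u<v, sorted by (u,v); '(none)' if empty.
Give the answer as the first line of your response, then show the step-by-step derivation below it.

0-8(w=1) 1-6(w=2) 4-6(w=4) 4-7(w=2) 4-8(w=3) 5-6(w=4)

step 1: add edge 4-7 (w=2); MST = {4-7(w=2)}
step 2: add edge 4-8 (w=3); MST = {4-7(w=2) 4-8(w=3)}
step 3: add edge 0-8 (w=1); MST = {0-8(w=1) 4-7(w=2) 4-8(w=3)}
step 4: add edge 4-6 (w=4); MST = {0-8(w=1) 4-6(w=4) 4-7(w=2) 4-8(w=3)}
step 5: add edge 1-6 (w=2); MST = {0-8(w=1) 1-6(w=2) 4-6(w=4) 4-7(w=2) 4-8(w=3)}
step 6: add edge 5-6 (w=4); MST = {0-8(w=1) 1-6(w=2) 4-6(w=4) 4-7(w=2) 4-8(w=3) 5-6(w=4)}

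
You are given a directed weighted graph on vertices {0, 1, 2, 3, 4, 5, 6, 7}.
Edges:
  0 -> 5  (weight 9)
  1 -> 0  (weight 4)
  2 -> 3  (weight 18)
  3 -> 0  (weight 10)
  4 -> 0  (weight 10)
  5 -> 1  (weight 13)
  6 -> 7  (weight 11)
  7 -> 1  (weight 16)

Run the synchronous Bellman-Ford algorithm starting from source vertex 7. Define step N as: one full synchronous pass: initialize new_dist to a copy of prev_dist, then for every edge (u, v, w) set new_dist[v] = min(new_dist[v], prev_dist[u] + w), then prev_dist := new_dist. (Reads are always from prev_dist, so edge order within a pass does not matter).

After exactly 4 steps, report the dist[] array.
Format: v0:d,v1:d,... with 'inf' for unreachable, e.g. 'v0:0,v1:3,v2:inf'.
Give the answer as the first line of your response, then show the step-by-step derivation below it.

v0:20,v1:16,v2:inf,v3:inf,v4:inf,v5:29,v6:inf,v7:0

step 1: dist = v0:inf,v1:16,v2:inf,v3:inf,v4:inf,v5:inf,v6:inf,v7:0
step 2: dist = v0:20,v1:16,v2:inf,v3:inf,v4:inf,v5:inf,v6:inf,v7:0
step 3: dist = v0:20,v1:16,v2:inf,v3:inf,v4:inf,v5:29,v6:inf,v7:0
step 4: dist = v0:20,v1:16,v2:inf,v3:inf,v4:inf,v5:29,v6:inf,v7:0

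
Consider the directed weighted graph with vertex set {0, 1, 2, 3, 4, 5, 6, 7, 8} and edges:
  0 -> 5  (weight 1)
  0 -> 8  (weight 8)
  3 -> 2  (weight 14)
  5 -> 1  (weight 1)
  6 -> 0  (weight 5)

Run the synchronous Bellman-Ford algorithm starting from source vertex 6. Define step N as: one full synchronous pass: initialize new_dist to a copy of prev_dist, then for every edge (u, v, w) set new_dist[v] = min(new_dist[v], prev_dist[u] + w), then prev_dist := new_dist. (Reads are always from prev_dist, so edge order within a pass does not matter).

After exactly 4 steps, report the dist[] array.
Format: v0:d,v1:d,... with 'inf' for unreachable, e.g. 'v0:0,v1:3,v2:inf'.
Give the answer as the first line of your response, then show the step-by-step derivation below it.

v0:5,v1:7,v2:inf,v3:inf,v4:inf,v5:6,v6:0,v7:inf,v8:13

step 1: dist = v0:5,v1:inf,v2:inf,v3:inf,v4:inf,v5:inf,v6:0,v7:inf,v8:inf
step 2: dist = v0:5,v1:inf,v2:inf,v3:inf,v4:inf,v5:6,v6:0,v7:inf,v8:13
step 3: dist = v0:5,v1:7,v2:inf,v3:inf,v4:inf,v5:6,v6:0,v7:inf,v8:13
step 4: dist = v0:5,v1:7,v2:inf,v3:inf,v4:inf,v5:6,v6:0,v7:inf,v8:13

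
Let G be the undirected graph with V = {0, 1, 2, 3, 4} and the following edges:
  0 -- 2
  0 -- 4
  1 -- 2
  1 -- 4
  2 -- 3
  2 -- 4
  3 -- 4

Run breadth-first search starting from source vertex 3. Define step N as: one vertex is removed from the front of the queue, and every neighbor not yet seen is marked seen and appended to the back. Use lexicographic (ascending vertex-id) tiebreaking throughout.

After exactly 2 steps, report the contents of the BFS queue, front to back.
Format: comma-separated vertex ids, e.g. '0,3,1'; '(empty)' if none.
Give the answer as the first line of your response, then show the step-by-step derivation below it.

4,0,1

step 1: dequeue 3; queue=[2,4]; order=3
step 2: dequeue 2; queue=[4,0,1]; order=3,2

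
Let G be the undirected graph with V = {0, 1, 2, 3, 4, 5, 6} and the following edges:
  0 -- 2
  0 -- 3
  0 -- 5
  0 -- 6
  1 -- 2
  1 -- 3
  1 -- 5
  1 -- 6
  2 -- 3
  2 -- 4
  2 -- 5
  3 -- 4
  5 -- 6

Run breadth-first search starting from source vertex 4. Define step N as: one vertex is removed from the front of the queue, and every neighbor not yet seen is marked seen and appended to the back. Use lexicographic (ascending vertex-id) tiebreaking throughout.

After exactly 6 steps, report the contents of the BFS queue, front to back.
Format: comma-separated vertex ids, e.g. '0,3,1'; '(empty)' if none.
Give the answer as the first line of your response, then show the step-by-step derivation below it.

6

step 1: dequeue 4; queue=[2,3]; order=4
step 2: dequeue 2; queue=[3,0,1,5]; order=4,2
step 3: dequeue 3; queue=[0,1,5]; order=4,2,3
step 4: dequeue 0; queue=[1,5,6]; order=4,2,3,0
step 5: dequeue 1; queue=[5,6]; order=4,2,3,0,1
step 6: dequeue 5; queue=[6]; order=4,2,3,0,1,5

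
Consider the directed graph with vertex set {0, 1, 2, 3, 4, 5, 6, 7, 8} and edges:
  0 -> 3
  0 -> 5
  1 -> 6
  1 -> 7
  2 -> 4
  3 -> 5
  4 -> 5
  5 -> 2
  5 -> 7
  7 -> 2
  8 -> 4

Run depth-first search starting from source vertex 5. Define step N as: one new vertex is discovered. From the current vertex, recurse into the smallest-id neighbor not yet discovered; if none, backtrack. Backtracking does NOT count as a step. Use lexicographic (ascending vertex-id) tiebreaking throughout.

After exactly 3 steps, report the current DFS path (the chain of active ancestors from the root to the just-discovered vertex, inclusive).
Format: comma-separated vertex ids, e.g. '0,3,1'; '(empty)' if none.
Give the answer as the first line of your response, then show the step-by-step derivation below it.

5,2,4

step 1: discover 5; path=5; order=5
step 2: discover 2; path=5>2; order=5,2
step 3: discover 4; path=5>2>4; order=5,2,4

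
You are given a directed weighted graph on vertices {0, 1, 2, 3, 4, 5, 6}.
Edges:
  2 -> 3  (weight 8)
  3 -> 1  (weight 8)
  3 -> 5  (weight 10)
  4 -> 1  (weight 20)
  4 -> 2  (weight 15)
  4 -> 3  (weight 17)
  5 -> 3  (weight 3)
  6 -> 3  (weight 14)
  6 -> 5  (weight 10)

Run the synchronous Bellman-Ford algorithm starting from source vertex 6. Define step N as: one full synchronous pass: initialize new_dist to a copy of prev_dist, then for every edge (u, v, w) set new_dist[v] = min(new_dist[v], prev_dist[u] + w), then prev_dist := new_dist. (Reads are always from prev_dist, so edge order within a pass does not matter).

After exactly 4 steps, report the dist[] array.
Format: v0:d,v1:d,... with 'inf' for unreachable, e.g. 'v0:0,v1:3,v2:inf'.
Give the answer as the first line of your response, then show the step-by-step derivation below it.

v0:inf,v1:21,v2:inf,v3:13,v4:inf,v5:10,v6:0

step 1: dist = v0:inf,v1:inf,v2:inf,v3:14,v4:inf,v5:10,v6:0
step 2: dist = v0:inf,v1:22,v2:inf,v3:13,v4:inf,v5:10,v6:0
step 3: dist = v0:inf,v1:21,v2:inf,v3:13,v4:inf,v5:10,v6:0
step 4: dist = v0:inf,v1:21,v2:inf,v3:13,v4:inf,v5:10,v6:0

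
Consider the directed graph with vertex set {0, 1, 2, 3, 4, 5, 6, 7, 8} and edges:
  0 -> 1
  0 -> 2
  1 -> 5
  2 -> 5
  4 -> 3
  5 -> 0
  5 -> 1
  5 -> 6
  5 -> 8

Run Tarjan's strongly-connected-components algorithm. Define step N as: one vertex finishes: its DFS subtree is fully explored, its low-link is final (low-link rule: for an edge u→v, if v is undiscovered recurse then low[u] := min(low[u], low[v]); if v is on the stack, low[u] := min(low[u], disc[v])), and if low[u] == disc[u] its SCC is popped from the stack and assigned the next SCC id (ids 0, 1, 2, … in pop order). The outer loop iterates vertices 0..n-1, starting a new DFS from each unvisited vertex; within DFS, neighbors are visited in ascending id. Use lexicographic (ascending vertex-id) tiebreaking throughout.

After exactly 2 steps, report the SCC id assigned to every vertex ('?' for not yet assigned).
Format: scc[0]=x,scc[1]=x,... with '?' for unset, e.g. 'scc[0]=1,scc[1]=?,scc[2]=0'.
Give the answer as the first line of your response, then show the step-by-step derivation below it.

scc[0]=?,scc[1]=?,scc[2]=?,scc[3]=?,scc[4]=?,scc[5]=?,scc[6]=0,scc[7]=?,scc[8]=1

step 1: low=(low[0]=0,low[1]=1,low[2]=?,low[3]=?,low[4]=?,low[5]=0,low[6]=3,low[7]=?,low[8]=?); scc=(scc[0]=?,scc[1]=?,scc[2]=?,scc[3]=?,scc[4]=?,scc[5]=?,scc[6]=0,scc[7]=?,scc[8]=?)
step 2: low=(low[0]=0,low[1]=1,low[2]=?,low[3]=?,low[4]=?,low[5]=0,low[6]=3,low[7]=?,low[8]=4); scc=(scc[0]=?,scc[1]=?,scc[2]=?,scc[3]=?,scc[4]=?,scc[5]=?,scc[6]=0,scc[7]=?,scc[8]=1)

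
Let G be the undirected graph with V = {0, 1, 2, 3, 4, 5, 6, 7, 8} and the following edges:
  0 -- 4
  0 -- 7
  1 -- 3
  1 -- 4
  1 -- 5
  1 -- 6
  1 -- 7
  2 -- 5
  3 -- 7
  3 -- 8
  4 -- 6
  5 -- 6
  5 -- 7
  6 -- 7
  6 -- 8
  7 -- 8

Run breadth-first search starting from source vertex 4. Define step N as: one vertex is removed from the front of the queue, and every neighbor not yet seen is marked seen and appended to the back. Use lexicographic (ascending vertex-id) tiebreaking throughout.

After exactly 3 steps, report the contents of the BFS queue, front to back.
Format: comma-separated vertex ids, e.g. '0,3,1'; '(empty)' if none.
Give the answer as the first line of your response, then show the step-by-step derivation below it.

6,7,3,5

step 1: dequeue 4; queue=[0,1,6]; order=4
step 2: dequeue 0; queue=[1,6,7]; order=4,0
step 3: dequeue 1; queue=[6,7,3,5]; order=4,0,1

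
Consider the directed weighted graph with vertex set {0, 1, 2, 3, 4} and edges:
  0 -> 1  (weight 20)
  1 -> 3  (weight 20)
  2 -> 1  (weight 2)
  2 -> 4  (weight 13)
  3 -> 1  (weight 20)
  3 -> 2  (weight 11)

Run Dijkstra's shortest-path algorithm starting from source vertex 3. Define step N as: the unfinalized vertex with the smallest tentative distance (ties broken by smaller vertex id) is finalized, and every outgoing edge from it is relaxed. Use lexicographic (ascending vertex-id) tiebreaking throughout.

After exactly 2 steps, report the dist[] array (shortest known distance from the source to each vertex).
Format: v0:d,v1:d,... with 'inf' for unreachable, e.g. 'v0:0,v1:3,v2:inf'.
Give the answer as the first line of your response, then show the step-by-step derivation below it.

v0:inf,v1:13,v2:11,v3:0,v4:24

step 1: dist = v0:inf,v1:20,v2:11,v3:0,v4:inf
step 2: dist = v0:inf,v1:13,v2:11,v3:0,v4:24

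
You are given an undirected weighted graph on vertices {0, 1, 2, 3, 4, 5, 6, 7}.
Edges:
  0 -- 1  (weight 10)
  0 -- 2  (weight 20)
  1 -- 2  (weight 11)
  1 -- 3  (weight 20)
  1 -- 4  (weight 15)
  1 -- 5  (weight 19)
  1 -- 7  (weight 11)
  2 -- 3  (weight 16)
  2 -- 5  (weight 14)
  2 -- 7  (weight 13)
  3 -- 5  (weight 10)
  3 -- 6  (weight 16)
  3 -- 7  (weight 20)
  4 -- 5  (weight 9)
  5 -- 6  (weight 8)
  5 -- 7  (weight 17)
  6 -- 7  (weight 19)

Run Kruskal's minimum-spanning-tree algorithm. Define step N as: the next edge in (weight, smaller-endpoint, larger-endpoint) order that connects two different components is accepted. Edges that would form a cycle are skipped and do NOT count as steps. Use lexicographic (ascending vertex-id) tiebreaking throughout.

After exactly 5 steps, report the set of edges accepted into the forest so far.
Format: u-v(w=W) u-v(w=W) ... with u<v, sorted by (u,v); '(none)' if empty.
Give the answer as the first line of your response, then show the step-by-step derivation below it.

0-1(w=10) 1-2(w=11) 3-5(w=10) 4-5(w=9) 5-6(w=8)

step 1: add edge 5-6 (w=8); MST = {5-6(w=8)}
step 2: add edge 4-5 (w=9); MST = {4-5(w=9) 5-6(w=8)}
step 3: add edge 0-1 (w=10); MST = {0-1(w=10) 4-5(w=9) 5-6(w=8)}
step 4: add edge 3-5 (w=10); MST = {0-1(w=10) 3-5(w=10) 4-5(w=9) 5-6(w=8)}
step 5: add edge 1-2 (w=11); MST = {0-1(w=10) 1-2(w=11) 3-5(w=10) 4-5(w=9) 5-6(w=8)}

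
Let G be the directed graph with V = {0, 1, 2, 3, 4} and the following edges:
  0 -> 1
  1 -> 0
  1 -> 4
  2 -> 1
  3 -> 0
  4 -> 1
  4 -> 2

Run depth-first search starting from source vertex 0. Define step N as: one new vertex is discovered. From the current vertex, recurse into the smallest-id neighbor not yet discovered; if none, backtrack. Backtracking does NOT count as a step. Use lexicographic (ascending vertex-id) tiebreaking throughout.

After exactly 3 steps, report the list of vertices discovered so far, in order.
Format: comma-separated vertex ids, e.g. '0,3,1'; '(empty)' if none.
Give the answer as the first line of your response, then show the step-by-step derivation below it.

0,1,4

step 1: discover 0; path=0; order=0
step 2: discover 1; path=0>1; order=0,1
step 3: discover 4; path=0>1>4; order=0,1,4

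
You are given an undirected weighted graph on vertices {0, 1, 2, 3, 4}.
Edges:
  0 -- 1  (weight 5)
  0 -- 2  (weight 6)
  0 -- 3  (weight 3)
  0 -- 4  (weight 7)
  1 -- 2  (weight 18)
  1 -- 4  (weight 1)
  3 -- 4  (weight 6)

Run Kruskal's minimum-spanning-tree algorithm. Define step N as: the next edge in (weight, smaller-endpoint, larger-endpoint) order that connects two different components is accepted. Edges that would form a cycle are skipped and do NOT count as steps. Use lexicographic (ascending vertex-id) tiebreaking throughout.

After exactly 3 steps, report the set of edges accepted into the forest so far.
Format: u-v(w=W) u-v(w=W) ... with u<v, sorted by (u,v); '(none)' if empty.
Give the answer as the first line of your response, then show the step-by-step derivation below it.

0-1(w=5) 0-3(w=3) 1-4(w=1)

step 1: add edge 1-4 (w=1); MST = {1-4(w=1)}
step 2: add edge 0-3 (w=3); MST = {0-3(w=3) 1-4(w=1)}
step 3: add edge 0-1 (w=5); MST = {0-1(w=5) 0-3(w=3) 1-4(w=1)}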